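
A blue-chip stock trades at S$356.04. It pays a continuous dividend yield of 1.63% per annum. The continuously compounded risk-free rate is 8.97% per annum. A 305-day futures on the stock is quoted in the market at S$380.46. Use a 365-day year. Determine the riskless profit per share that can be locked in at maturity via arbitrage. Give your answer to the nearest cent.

Fair futures: F* = S·e^(carry·T), with carry = (r − q) = 0.0897 − 0.0163 = 0.0734
F* = 356.04 · e^(0.0734 × 305/365) = 356.04 · e^0.061334 = 356.04 × 1.063254 = S$378.5610
Market S$380.46 > fair S$378.5610: forward overpriced → cash-and-carry (buy spot, short the forward).
At maturity, profit = |F_mkt − F*| = |380.46 − 378.5610| = S$1.90 per share

S$1.90 per share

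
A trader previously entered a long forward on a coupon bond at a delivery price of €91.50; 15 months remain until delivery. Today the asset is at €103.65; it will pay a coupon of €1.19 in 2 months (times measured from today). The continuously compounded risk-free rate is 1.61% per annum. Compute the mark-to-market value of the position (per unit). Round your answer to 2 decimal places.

€12.79

PV(remaining coupons) I = 1.19·e^(−0.0161·2/12) = 1.1868
Current forward F = (S − I)·e^(rT) = (103.65 − 1.1868)·e^(0.0161·15/12) = 102.4632 × 1.020329 = 104.5462
Value (long) = (F − K)·e^(−rT) = (104.5462 − 91.50) × 0.980076 = 12.7863
Value = €12.79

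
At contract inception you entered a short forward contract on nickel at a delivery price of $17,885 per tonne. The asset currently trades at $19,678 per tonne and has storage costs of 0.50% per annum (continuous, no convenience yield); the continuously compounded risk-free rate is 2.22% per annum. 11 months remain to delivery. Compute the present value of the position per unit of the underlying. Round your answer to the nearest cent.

Current fair forward for the remaining 11 months: F = S·e^((r + u)·T), (r + u) = 0.0222 + 0.0050 = 0.0272
F = 19678 · e^(0.0272 × 11/12) = 19678 × 1.02524677 = 20174.8059
Value of long forward = (F − K)·e^(−rT) = (20174.8059 − 17885) · e^(−0.0222·11/12)
= 2289.8059 × 0.97985566 = 2243.68
Short position value = −(long value) = -$2243.68

-$2243.68 per tonne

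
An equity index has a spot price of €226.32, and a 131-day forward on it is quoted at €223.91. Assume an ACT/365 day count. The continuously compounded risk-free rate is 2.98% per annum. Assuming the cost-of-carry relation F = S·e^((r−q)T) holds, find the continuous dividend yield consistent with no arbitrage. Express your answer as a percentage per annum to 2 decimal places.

From F = S·e^((r−q)T): (r − q) = ln(F/S)/T
ln(223.91/226.32) = ln(0.989351) = -0.010706
(r − q) = -0.010706 / (131/365) = -0.029830
q = r − ln(F/S)/T = 0.0298 + 0.029830 = 0.059630
q = 5.96%

5.96%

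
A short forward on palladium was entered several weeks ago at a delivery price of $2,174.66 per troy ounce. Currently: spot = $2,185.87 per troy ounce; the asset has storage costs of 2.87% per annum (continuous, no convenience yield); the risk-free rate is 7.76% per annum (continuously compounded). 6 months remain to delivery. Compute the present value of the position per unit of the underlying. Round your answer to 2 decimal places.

-$125.56 per troy ounce

Current fair forward for the remaining 6 months: F = S·e^((r + u)·T), (r + u) = 0.0776 + 0.0287 = 0.1063
F = 2185.87 · e^(0.1063 × 6/12) = 2185.87 × 1.05458782 = 2305.1919
Value of long forward = (F − K)·e^(−rT) = (2305.1919 − 2174.66) · e^(−0.0776·6/12)
= 130.5319 × 0.96194308 = 125.56
Short position value = −(long value) = -$125.56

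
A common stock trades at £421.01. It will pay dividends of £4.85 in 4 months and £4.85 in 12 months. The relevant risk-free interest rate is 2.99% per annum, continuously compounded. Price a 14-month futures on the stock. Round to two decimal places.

£426.11

PV(dividends) I = 4.85·e^(−0.0299·4/12) + 4.85·e^(−0.0299·12/12)
I = 4.8019 + 4.7071 = 9.5090
F = (S − I)·e^(rT) = (421.01 − 9.5090) · e^(0.0299·14/12)
= 411.5010 · e^0.034883 = 411.5010 × 1.035499 = £426.11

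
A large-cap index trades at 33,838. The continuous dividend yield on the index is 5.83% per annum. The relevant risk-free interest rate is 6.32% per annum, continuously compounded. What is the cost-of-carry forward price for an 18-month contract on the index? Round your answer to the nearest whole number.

F = S·e^((r − q)T) = 33838 · e^((0.0632 − 0.0583) × 18/12)
= 33838 · e^0.007350 = 33838 × 1.007377
F = 34,088

34,088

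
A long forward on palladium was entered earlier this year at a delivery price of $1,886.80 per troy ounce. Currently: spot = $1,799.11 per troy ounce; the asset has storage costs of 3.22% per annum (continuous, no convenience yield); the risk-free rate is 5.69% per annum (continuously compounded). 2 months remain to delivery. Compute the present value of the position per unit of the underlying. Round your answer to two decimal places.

-$60.20 per troy ounce

Current fair forward for the remaining 2 months: F = S·e^((r + u)·T), (r + u) = 0.0569 + 0.0322 = 0.0891
F = 1799.11 · e^(0.0891 × 2/12) = 1799.11 × 1.01496081 = 1826.0261
Value of long forward = (F − K)·e^(−rT) = (1826.0261 − 1886.80) · e^(−0.0569·2/12)
= -60.7739 × 0.99056149 = -60.20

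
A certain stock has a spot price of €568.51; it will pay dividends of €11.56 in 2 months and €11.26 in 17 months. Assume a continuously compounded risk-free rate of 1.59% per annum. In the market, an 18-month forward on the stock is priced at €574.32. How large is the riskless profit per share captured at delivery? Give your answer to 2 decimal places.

€15.17 per share

PV(dividends) I = 11.56·e^(−0.0159·2/12) + 11.26·e^(−0.0159·17/12) = 22.5386
Fair forward F* = (S − I)·e^(rT) = (568.51 − 22.5386)·e^0.023850 = 545.9714 × 1.024137 = 559.1495
Market €574.32 > fair 559.1495: forward overpriced → cash-and-carry (borrow at r, buy the stock and collect the dividends, short the forward).
Profit at T = |F_mkt − F*| = |574.32 − 559.1495| = €15.17 per share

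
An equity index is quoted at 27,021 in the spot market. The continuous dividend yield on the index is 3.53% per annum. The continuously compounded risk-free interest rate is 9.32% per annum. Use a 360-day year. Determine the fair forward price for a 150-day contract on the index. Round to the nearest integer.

27,681

F = S·e^((r − q)T) = 27021 · e^((0.0932 − 0.0353) × 150/360)
= 27021 · e^0.024125 = 27021 × 1.024418
F = 27,681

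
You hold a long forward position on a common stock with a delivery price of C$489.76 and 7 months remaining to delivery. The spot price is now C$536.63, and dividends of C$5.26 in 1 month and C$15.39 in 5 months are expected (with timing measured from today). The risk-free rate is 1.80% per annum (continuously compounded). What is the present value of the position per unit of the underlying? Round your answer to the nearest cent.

C$31.46

PV(remaining dividends) I = 5.26·e^(−0.0180·1/12) + 15.39·e^(−0.0180·5/12) = 20.5271
Current forward F = (S − I)·e^(rT) = (536.63 − 20.5271)·e^(0.0180·7/12) = 516.1029 × 1.010555 = 521.5504
Value (long) = (F − K)·e^(−rT) = (521.5504 − 489.76) × 0.989555 = 31.4583
Value = C$31.46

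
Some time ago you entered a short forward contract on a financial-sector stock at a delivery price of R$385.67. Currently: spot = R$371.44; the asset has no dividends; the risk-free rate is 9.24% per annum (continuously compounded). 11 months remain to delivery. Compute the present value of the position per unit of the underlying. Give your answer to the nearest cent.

Current fair forward for the remaining 11 months: F = S·e^(r·T), r = 0.0924
F = 371.44 · e^(0.0924 × 11/12) = 371.44 × 1.088391 = 404.2720
Value of long forward = (F − K)·e^(−rT) = (404.2720 − 385.67) · e^(−0.0924·11/12)
= 18.6020 × 0.918788 = 17.09
Short position value = −(long value) = -R$17.09

-R$17.09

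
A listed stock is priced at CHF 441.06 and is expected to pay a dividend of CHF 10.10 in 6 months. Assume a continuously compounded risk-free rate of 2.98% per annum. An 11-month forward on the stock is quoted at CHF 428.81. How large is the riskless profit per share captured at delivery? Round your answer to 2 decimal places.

CHF 14.24 per share

PV(dividends) I = 10.10·e^(−0.0298·6/12) = 9.9506
Fair forward F* = (S − I)·e^(rT) = (441.06 − 9.9506)·e^0.027317 = 431.1094 × 1.027694 = 443.0485
Market CHF 428.81 < fair 443.0485: forward underpriced → reverse cash-and-carry (short the stock, invest proceeds at r, pay the dividends, go long the forward).
Profit at T = |F_mkt − F*| = |428.81 − 443.0485| = CHF 14.24 per share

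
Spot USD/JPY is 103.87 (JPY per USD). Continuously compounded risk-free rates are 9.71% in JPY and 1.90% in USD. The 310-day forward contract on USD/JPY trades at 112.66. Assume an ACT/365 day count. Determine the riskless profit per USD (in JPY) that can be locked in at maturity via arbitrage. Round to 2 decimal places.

1.67 per USD (in JPY)

Fair forward: F* = S·e^(carry·T), with carry = (r_JPY − r_USD) = 0.0971 − 0.0190 = 0.0781
F* = 103.87 · e^(0.0781 × 310/365) = 103.87 · e^0.066332 = 103.87 × 1.068581 = 110.9935
Market 112.66 > fair 110.9935: forward overpriced → cash-and-carry (buy spot, short the forward).
At maturity, profit = |F_mkt − F*| = |112.66 − 110.9935| = 1.67 per USD (in JPY)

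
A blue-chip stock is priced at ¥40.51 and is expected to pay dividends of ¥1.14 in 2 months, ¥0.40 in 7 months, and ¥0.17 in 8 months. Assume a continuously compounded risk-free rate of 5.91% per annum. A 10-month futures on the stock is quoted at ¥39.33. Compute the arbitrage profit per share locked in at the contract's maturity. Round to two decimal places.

PV(dividends) I = 1.14·e^(−0.0591·2/12) + 0.40·e^(−0.0591·7/12) + 0.17·e^(−0.0591·8/12) = 1.6787
Fair futures F* = (S − I)·e^(rT) = (40.51 − 1.6787)·e^0.049250 = 38.8313 × 1.050483 = 40.7916
Market ¥39.33 < fair 40.7916: forward underpriced → reverse cash-and-carry (short the stock, invest proceeds at r, pay the dividends, go long the forward).
Profit at T = |F_mkt − F*| = |39.33 − 40.7916| = ¥1.46 per share

¥1.46 per share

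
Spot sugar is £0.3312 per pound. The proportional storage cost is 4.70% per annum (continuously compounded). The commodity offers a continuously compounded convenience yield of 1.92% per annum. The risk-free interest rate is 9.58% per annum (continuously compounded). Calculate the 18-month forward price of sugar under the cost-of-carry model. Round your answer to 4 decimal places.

£0.3987 per pound

Net carry = r + u − y = 0.0958 + 0.0470 − 0.0192 = 0.1236
F = S·e^((r+u−y)T) = 0.3312 · e^(0.1236 × 18/12) = 0.3312 · e^0.185400
= 0.3312 × 1.203700 = £0.3987 per pound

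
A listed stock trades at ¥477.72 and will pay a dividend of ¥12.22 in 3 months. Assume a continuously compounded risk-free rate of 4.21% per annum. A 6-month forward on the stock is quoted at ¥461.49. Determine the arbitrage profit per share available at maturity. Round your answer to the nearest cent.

PV(dividends) I = 12.22·e^(−0.0421·3/12) = 12.0921
Fair forward F* = (S − I)·e^(rT) = (477.72 − 12.0921)·e^0.021050 = 465.6279 × 1.021273 = 475.5332
Market ¥461.49 < fair 475.5332: forward underpriced → reverse cash-and-carry (short the stock, invest proceeds at r, pay the dividends, go long the forward).
Profit at T = |F_mkt − F*| = |461.49 − 475.5332| = ¥14.04 per share

¥14.04 per share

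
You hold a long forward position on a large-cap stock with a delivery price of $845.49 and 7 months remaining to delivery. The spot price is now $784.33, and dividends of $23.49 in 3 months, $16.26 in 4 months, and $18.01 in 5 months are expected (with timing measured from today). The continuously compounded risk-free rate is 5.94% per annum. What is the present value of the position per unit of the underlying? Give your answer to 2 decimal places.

-$89.02

PV(remaining dividends) I = 23.49·e^(−0.0594·3/12) + 16.26·e^(−0.0594·4/12) + 18.01·e^(−0.0594·5/12) = 56.6547
Current forward F = (S − I)·e^(rT) = (784.33 − 56.6547)·e^(0.0594·7/12) = 727.6753 × 1.035257 = 753.3309
Value (long) = (F − K)·e^(−rT) = (753.3309 − 845.49) × 0.965943 = -89.0204
Value = -$89.02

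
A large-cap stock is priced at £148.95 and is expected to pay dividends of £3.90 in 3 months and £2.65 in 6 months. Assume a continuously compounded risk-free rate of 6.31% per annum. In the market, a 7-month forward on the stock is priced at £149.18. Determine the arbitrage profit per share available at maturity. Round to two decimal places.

£1.29 per share

PV(dividends) I = 3.90·e^(−0.0631·3/12) + 2.65·e^(−0.0631·6/12) = 6.4067
Fair forward F* = (S − I)·e^(rT) = (148.95 − 6.4067)·e^0.036808 = 142.5433 × 1.037494 = 147.8878
Market £149.18 > fair 147.8878: forward overpriced → cash-and-carry (borrow at r, buy the stock and collect the dividends, short the forward).
Profit at T = |F_mkt − F*| = |149.18 − 147.8878| = £1.29 per share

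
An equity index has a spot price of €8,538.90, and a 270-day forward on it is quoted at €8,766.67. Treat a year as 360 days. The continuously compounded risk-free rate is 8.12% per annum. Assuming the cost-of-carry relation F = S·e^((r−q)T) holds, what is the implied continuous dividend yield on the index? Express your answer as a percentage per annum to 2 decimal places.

From F = S·e^((r−q)T): (r − q) = ln(F/S)/T
ln(8766.67/8538.90) = ln(1.026674) = 0.026324
(r − q) = 0.026324 / (270/360) = 0.035099
q = r − ln(F/S)/T = 0.0812 − 0.035099 = 0.046101
q = 4.61%

4.61%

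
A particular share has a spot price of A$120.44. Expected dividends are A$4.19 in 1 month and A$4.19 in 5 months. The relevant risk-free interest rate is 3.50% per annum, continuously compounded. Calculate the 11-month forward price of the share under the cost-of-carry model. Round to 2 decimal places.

PV(dividends) I = 4.19·e^(−0.0350·1/12) + 4.19·e^(−0.0350·5/12)
I = 4.1778 + 4.1293 = 8.3071
F = (S − I)·e^(rT) = (120.44 − 8.3071) · e^(0.0350·11/12)
= 112.1329 · e^0.032083 = 112.1329 × 1.032603 = A$115.79

A$115.79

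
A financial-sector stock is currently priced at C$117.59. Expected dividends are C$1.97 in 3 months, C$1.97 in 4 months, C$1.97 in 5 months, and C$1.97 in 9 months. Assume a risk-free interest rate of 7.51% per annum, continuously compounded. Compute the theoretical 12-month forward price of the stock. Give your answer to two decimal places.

PV(dividends) I = 1.97·e^(−0.0751·3/12) + 1.97·e^(−0.0751·4/12) + 1.97·e^(−0.0751·5/12) + 1.97·e^(−0.0751·9/12)
I = 1.9334 + 1.9213 + 1.9093 + 1.8621 = 7.6261
F = (S − I)·e^(rT) = (117.59 − 7.6261) · e^(0.0751·12/12)
= 109.9639 · e^0.075100 = 109.9639 × 1.077992 = C$118.54

C$118.54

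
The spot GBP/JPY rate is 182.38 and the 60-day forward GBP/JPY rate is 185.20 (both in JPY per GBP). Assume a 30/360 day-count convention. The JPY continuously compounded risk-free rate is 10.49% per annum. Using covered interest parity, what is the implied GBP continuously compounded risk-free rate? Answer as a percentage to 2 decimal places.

1.28%

F = S·e^((r_JPY − r_GBP)T) ⇒ r_GBP = r_JPY − ln(F/S)/T
ln(185.20/182.38) = 0.015344; /(60/360) = 0.092064
r_GBP = 0.1049 − 0.092064 = 0.012836
r_GBP = 1.28%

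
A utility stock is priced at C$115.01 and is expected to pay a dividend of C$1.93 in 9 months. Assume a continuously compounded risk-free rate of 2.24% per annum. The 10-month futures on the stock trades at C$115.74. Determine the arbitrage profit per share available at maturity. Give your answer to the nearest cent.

PV(dividends) I = 1.93·e^(−0.0224·9/12) = 1.8978
Fair futures F* = (S − I)·e^(rT) = (115.01 − 1.8978)·e^0.018667 = 113.1122 × 1.018842 = 115.2435
Market C$115.74 > fair 115.2435: forward overpriced → cash-and-carry (borrow at r, buy the stock and collect the dividends, short the forward).
Profit at T = |F_mkt − F*| = |115.74 − 115.2435| = C$0.50 per share

C$0.50 per share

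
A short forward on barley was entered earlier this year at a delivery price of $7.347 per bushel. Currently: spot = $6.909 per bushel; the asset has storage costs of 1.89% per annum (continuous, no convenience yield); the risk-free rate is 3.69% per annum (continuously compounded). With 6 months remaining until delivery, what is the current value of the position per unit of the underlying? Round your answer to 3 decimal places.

Current fair forward for the remaining 6 months: F = S·e^((r + u)·T), (r + u) = 0.0369 + 0.0189 = 0.0558
F = 6.909 · e^(0.0558 × 6/12) = 6.909 × 1.028293 = 7.1045
Value of long forward = (F − K)·e^(−rT) = (7.1045 − 7.347) · e^(−0.0369·6/12)
= -0.2425 × 0.981719 = -0.238
Short position value = −(long value) = $0.238

$0.238 per bushel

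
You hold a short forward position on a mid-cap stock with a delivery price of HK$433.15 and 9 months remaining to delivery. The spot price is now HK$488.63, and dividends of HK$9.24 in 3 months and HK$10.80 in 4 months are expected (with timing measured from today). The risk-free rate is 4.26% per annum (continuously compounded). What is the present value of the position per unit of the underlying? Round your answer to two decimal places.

-HK$49.31

PV(remaining dividends) I = 9.24·e^(−0.0426·3/12) + 10.80·e^(−0.0426·4/12) = 19.7898
Current forward F = (S − I)·e^(rT) = (488.63 − 19.7898)·e^(0.0426·9/12) = 468.8402 × 1.032466 = 484.0616
Value (long) = (F − K)·e^(−rT) = (484.0616 − 433.15) × 0.968555 = 49.3107
Short position value = −(long value) = -HK$49.31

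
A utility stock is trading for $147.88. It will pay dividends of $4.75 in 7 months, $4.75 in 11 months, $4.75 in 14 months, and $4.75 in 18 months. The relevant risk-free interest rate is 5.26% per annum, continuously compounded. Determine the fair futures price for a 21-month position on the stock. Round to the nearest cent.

PV(dividends) I = 4.75·e^(−0.0526·7/12) + 4.75·e^(−0.0526·11/12) + 4.75·e^(−0.0526·14/12) + 4.75·e^(−0.0526·18/12)
I = 4.6065 + 4.5264 + 4.4673 + 4.3896 = 17.9898
F = (S − I)·e^(rT) = (147.88 − 17.9898) · e^(0.0526·21/12)
= 129.8902 · e^0.092050 = 129.8902 × 1.096420 = $142.41

$142.41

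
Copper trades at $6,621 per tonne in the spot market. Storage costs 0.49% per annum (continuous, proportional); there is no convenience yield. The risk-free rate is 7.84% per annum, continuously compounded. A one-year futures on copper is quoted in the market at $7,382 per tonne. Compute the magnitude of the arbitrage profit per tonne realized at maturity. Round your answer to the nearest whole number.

$186 per tonne

Fair futures: F* = S·e^(carry·T), with carry = (r + u) = 0.0784 + 0.0049 = 0.0833
F* = 6621 · e^(0.0833 × 12/12) = 6621 · e^0.083300 = 6621 × 1.086868 = $7196.1530
Market $7382 > fair $7196.1530: forward overpriced → cash-and-carry (buy spot, short the forward).
At maturity, profit = |F_mkt − F*| = |7382 − 7196.1530| = $186 per tonne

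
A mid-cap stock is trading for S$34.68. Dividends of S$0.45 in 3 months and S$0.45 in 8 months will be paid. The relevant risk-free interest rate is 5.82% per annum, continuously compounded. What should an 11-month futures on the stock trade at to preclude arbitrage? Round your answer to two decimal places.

PV(dividends) I = 0.45·e^(−0.0582·3/12) + 0.45·e^(−0.0582·8/12)
I = 0.4435 + 0.4329 = 0.8764
F = (S − I)·e^(rT) = (34.68 − 0.8764) · e^(0.0582·11/12)
= 33.8036 · e^0.053350 = 33.8036 × 1.054799 = S$35.66

S$35.66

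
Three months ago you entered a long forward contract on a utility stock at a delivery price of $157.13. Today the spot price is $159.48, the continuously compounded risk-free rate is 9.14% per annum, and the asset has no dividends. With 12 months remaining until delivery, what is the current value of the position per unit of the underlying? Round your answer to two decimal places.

Current fair forward for the remaining 12 months: F = S·e^(r·T), r = 0.0914
F = 159.48 · e^(0.0914 × 12/12) = 159.48 × 1.095707 = 174.7434
Value of long forward = (F − K)·e^(−rT) = (174.7434 − 157.13) · e^(−0.0914·12/12)
= 17.6134 × 0.912653 = 16.07

$16.07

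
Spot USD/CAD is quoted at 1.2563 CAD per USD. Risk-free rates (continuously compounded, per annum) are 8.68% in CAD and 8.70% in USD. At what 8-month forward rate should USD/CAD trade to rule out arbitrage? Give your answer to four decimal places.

1.2561

F = S·e^((r_CAD − r_USD)T) = 1.2563 · e^((0.0868 − 0.0870) × 8/12)
= 1.2563 · e^-0.000133 = 1.2563 × 0.999867
F = 1.2561 CAD per USD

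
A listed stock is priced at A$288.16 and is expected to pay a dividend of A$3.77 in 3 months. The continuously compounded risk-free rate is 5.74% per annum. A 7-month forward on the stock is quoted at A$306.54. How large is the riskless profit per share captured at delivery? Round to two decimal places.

PV(dividends) I = 3.77·e^(−0.0574·3/12) = 3.7163
Fair forward F* = (S − I)·e^(rT) = (288.16 − 3.7163)·e^0.033483 = 284.4437 × 1.034050 = 294.1290
Market A$306.54 > fair 294.1290: forward overpriced → cash-and-carry (borrow at r, buy the stock and collect the dividends, short the forward).
Profit at T = |F_mkt − F*| = |306.54 − 294.1290| = A$12.41 per share

A$12.41 per share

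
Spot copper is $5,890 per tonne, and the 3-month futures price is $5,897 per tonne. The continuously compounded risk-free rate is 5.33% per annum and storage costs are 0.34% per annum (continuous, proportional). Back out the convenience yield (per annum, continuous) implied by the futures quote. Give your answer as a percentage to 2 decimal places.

5.19%

F = S·e^((r+u−y)T) ⇒ (r+u−y) = ln(F/S)/T
ln(5897/5890) = 0.001188; /T ⇒ 0.004752
y = r + u − ln(F/S)/T = 0.0533 + 0.0034 − 0.004752 = 0.051948
y = 5.19%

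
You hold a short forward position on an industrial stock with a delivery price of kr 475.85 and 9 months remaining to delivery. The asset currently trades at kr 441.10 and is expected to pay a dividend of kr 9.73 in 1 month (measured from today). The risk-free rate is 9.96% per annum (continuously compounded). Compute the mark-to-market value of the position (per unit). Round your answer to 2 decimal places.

kr 10.15

PV(remaining dividends) I = 9.73·e^(−0.0996·1/12) = 9.6496
Current forward F = (S − I)·e^(rT) = (441.10 − 9.6496)·e^(0.0996·9/12) = 431.4504 × 1.077561 = 464.9141
Value (long) = (F − K)·e^(−rT) = (464.9141 − 475.85) × 0.928022 = -10.1488
Short position value = −(long value) = kr 10.15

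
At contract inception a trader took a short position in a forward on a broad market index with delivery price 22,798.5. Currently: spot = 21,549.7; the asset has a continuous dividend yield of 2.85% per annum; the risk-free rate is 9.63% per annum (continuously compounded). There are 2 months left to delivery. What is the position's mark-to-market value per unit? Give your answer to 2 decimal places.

Current fair forward for the remaining 2 months: F = S·e^((r − q)·T), (r − q) = 0.0963 − 0.0285 = 0.0678
F = 21549.7 · e^(0.0678 × 2/12) = 21549.7 × 1.01136409 = 21794.5927
Value of long forward = (F − K)·e^(−rT) = (21794.5927 − 22798.5) · e^(−0.0963·2/12)
= -1003.9073 × 0.98407811 = -987.92
Short position value = −(long value) = 987.92

987.92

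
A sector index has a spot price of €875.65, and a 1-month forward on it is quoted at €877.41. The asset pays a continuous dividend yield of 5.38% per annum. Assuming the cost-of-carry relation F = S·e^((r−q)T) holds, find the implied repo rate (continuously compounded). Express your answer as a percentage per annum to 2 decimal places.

From F = S·e^((r−q)T): (r − q) = ln(F/S)/T
ln(877.41/875.65) = ln(1.002010) = 0.002008
(r − q) = 0.002008 / (1/12) = 0.024096
r = ln(F/S)/T + q = 0.024096 + 0.0538 = 0.077896
r = 7.79%

7.79%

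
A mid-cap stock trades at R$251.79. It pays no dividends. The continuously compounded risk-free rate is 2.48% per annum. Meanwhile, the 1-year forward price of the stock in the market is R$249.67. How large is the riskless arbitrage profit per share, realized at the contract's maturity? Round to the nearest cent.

R$8.44 per share

Fair forward: F* = S·e^(carry·T), with carry = r = 0.0248
F* = 251.79 · e^(0.0248 × 1) = 251.79 · e^0.024800 = 251.79 × 1.025110 = R$258.1124
Market R$249.67 < fair R$258.1124: forward underpriced → reverse cash-and-carry (short spot, go long the forward).
At maturity, profit = |F_mkt − F*| = |249.67 − 258.1124| = R$8.44 per share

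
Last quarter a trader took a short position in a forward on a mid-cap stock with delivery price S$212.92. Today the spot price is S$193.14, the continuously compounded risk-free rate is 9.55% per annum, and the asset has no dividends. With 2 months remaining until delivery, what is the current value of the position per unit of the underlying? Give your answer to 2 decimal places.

S$16.42

Current fair forward for the remaining 2 months: F = S·e^(r·T), r = 0.0955
F = 193.14 · e^(0.0955 × 2/12) = 193.14 × 1.016044 = 196.2387
Value of long forward = (F − K)·e^(−rT) = (196.2387 − 212.92) · e^(−0.0955·2/12)
= -16.6813 × 0.984209 = -16.42
Short position value = −(long value) = S$16.42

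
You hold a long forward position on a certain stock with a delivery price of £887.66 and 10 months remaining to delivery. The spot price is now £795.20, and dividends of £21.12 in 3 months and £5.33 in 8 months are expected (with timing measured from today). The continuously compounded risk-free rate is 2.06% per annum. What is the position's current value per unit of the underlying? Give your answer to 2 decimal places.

PV(remaining dividends) I = 21.12·e^(−0.0206·3/12) + 5.33·e^(−0.0206·8/12) = 26.2688
Current forward F = (S − I)·e^(rT) = (795.20 − 26.2688)·e^(0.0206·10/12) = 768.9312 × 1.017315 = 782.2452
Value (long) = (F − K)·e^(−rT) = (782.2452 − 887.66) × 0.982980 = -103.6206
Value = -£103.62

-£103.62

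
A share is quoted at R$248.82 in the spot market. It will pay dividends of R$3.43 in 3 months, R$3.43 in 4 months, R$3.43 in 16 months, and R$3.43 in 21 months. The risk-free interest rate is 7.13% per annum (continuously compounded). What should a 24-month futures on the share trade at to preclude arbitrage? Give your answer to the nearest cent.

PV(dividends) I = 3.43·e^(−0.0713·3/12) + 3.43·e^(−0.0713·4/12) + 3.43·e^(−0.0713·16/12) + 3.43·e^(−0.0713·21/12)
I = 3.3694 + 3.3494 + 3.1189 + 3.0276 = 12.8653
F = (S − I)·e^(rT) = (248.82 − 12.8653) · e^(0.0713·24/12)
= 235.9547 · e^0.142600 = 235.9547 × 1.153268 = R$272.12

R$272.12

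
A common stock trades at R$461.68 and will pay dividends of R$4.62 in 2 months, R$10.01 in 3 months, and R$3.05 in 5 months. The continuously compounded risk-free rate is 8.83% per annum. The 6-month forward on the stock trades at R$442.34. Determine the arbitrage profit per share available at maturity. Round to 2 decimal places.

PV(dividends) I = 4.62·e^(−0.0883·2/12) + 10.01·e^(−0.0883·3/12) + 3.05·e^(−0.0883·5/12) = 17.2838
Fair forward F* = (S − I)·e^(rT) = (461.68 − 17.2838)·e^0.044150 = 444.3962 × 1.045139 = 464.4558
Market R$442.34 < fair 464.4558: forward underpriced → reverse cash-and-carry (short the stock, invest proceeds at r, pay the dividends, go long the forward).
Profit at T = |F_mkt − F*| = |442.34 − 464.4558| = R$22.12 per share

R$22.12 per share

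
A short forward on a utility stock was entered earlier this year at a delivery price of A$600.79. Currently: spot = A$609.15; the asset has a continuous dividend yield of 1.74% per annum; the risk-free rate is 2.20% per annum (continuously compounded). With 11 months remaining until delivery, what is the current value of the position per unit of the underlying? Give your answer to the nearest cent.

Current fair forward for the remaining 11 months: F = S·e^((r − q)·T), (r − q) = 0.0220 − 0.0174 = 0.0046
F = 609.15 · e^(0.0046 × 11/12) = 609.15 × 1.004226 = 611.7243
Value of long forward = (F − K)·e^(−rT) = (611.7243 − 600.79) · e^(−0.0220·11/12)
= 10.9343 × 0.980035 = 10.72
Short position value = −(long value) = -A$10.72

-A$10.72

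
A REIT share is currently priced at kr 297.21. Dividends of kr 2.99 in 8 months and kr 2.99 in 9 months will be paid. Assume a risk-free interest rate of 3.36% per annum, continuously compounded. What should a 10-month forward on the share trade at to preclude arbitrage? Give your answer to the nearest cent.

kr 299.64

PV(dividends) I = 2.99·e^(−0.0336·8/12) + 2.99·e^(−0.0336·9/12)
I = 2.9238 + 2.9156 = 5.8394
F = (S − I)·e^(rT) = (297.21 − 5.8394) · e^(0.0336·10/12)
= 291.3706 · e^0.028000 = 291.3706 × 1.028396 = kr 299.64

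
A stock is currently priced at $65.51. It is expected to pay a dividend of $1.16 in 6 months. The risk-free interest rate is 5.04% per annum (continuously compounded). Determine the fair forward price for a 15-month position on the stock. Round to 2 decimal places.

PV(dividends) I = 1.16·e^(−0.0504·6/12)
I = 1.1311
F = (S − I)·e^(rT) = (65.51 − 1.1311) · e^(0.0504·15/12)
= 64.3789 · e^0.063000 = 64.3789 × 1.065027 = $68.57

$68.57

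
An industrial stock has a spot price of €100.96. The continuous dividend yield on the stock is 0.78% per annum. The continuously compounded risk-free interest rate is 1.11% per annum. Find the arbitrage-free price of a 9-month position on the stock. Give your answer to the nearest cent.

€101.21

F = S·e^((r − q)T) = 100.96 · e^((0.0111 − 0.0078) × 9/12)
= 100.96 · e^0.002475 = 100.96 × 1.002478
F = €101.21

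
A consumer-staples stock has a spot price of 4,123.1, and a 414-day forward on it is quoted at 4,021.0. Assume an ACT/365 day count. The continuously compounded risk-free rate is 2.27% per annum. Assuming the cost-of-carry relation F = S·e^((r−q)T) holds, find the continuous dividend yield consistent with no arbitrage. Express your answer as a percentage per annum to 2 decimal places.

4.48%

From F = S·e^((r−q)T): (r − q) = ln(F/S)/T
ln(4021.0/4123.1) = ln(0.975237) = -0.025075
(r − q) = -0.025075 / (414/365) = -0.022107
q = r − ln(F/S)/T = 0.0227 + 0.022107 = 0.044807
q = 4.48%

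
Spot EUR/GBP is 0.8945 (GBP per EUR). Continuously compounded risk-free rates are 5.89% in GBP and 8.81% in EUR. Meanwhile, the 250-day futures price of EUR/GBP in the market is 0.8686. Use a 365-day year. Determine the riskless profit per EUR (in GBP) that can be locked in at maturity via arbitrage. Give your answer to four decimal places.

Fair futures: F* = S·e^(carry·T), with carry = (r_GBP − r_EUR) = 0.0589 − 0.0881 = -0.0292
F* = 0.8945 · e^(-0.0292 × 250/365) = 0.8945 · e^-0.020000 = 0.8945 × 0.980199 = 0.8768
Market 0.8686 < fair 0.8768: forward underpriced → reverse cash-and-carry (short spot, go long the forward).
At maturity, profit = |F_mkt − F*| = |0.8686 − 0.8768| = 0.0082 per EUR (in GBP)

0.0082 per EUR (in GBP)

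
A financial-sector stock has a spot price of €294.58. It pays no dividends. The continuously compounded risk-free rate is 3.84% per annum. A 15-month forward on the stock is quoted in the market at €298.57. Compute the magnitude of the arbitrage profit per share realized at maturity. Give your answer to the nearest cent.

€10.49 per share

Fair forward: F* = S·e^(carry·T), with carry = r = 0.0384
F* = 294.58 · e^(0.0384 × 15/12) = 294.58 · e^0.048000 = 294.58 × 1.049171 = €309.0648
Market €298.57 < fair €309.0648: forward underpriced → reverse cash-and-carry (short spot, go long the forward).
At maturity, profit = |F_mkt − F*| = |298.57 − 309.0648| = €10.49 per share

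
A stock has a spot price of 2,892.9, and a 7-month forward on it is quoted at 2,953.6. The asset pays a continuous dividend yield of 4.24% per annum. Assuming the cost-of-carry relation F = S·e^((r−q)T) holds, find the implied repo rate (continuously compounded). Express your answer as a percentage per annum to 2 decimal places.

7.80%

From F = S·e^((r−q)T): (r − q) = ln(F/S)/T
ln(2953.6/2892.9) = ln(1.020982) = 0.020765
(r − q) = 0.020765 / (7/12) = 0.035597
r = ln(F/S)/T + q = 0.035597 + 0.0424 = 0.077997
r = 7.80%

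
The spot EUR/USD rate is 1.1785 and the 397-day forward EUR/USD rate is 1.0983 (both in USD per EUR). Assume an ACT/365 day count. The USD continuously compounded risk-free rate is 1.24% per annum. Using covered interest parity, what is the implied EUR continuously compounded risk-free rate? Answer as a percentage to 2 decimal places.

F = S·e^((r_USD − r_EUR)T) ⇒ r_EUR = r_USD − ln(F/S)/T
ln(1.0983/1.1785) = -0.070479; /(397/365) = -0.064798
r_EUR = 0.0124 + 0.064798 = 0.077198
r_EUR = 7.72%

7.72%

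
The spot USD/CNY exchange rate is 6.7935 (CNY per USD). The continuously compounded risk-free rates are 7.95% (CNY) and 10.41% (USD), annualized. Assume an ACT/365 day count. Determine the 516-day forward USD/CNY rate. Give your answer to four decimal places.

F = S·e^((r_CNY − r_USD)T) = 6.7935 · e^((0.0795 − 0.1041) × 516/365)
= 6.7935 · e^-0.034777 = 6.7935 × 0.965821
F = 6.5613 CNY per USD

6.5613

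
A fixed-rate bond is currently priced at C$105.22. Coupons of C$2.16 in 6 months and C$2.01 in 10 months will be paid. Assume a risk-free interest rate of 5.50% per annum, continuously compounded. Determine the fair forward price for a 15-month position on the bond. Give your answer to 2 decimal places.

C$108.40

PV(coupons) I = 2.16·e^(−0.0550·6/12) + 2.01·e^(−0.0550·10/12)
I = 2.1014 + 1.9200 = 4.0214
F = (S − I)·e^(rT) = (105.22 − 4.0214) · e^(0.0550·15/12)
= 101.1986 · e^0.068750 = 101.1986 × 1.071168 = C$108.40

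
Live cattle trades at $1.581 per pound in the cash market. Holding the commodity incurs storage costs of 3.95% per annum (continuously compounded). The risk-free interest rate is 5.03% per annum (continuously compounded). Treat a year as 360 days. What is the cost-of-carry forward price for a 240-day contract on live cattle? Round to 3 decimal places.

$1.679 per pound

Net carry = r + u − y = 0.0503 + 0.0395 − 0.0000 = 0.0898
F = S·e^((r+u−y)T) = 1.581 · e^(0.0898 × 240/360) = 1.581 · e^0.059867
= 1.581 × 1.061695 = $1.679 per pound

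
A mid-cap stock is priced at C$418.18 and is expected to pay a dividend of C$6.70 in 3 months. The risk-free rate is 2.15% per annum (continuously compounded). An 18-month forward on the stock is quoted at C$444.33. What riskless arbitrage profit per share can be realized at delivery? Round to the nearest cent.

C$19.33 per share

PV(dividends) I = 6.70·e^(−0.0215·3/12) = 6.6641
Fair forward F* = (S − I)·e^(rT) = (418.18 − 6.6641)·e^0.032250 = 411.5159 × 1.032776 = 425.0037
Market C$444.33 > fair 425.0037: forward overpriced → cash-and-carry (borrow at r, buy the stock and collect the dividends, short the forward).
Profit at T = |F_mkt − F*| = |444.33 − 425.0037| = C$19.33 per share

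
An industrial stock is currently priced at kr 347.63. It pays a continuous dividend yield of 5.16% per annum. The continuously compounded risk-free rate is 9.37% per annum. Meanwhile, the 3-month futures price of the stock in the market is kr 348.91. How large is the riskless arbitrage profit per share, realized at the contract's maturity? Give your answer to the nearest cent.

kr 2.40 per share

Fair futures: F* = S·e^(carry·T), with carry = (r − q) = 0.0937 − 0.0516 = 0.0421
F* = 347.63 · e^(0.0421 × 3/12) = 347.63 · e^0.010525 = 347.63 × 1.010581 = kr 351.3083
Market kr 348.91 < fair kr 351.3083: forward underpriced → reverse cash-and-carry (short spot, go long the forward).
At maturity, profit = |F_mkt − F*| = |348.91 − 351.3083| = kr 2.40 per share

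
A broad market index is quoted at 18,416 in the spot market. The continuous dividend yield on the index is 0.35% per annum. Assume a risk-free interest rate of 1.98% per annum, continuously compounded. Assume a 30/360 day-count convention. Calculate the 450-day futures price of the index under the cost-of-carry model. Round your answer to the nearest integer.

18,795

F = S·e^((r − q)T) = 18416 · e^((0.0198 − 0.0035) × 450/360)
= 18416 · e^0.020375 = 18416 × 1.020584
F = 18,795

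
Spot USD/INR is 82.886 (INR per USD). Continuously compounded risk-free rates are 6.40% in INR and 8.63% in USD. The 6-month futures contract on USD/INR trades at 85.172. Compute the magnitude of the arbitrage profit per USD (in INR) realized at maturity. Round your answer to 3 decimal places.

3.205 per USD (in INR)

Fair futures: F* = S·e^(carry·T), with carry = (r_INR − r_USD) = 0.0640 − 0.0863 = -0.0223
F* = 82.886 · e^(-0.0223 × 6/12) = 82.886 · e^-0.011150 = 82.886 × 0.988912 = 81.9670
Market 85.172 > fair 81.9670: forward overpriced → cash-and-carry (buy spot, short the forward).
At maturity, profit = |F_mkt − F*| = |85.172 − 81.9670| = 3.205 per USD (in INR)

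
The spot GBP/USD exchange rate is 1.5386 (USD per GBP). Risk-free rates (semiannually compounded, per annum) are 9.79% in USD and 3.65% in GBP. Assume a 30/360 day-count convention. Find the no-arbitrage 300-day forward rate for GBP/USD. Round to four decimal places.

1.6167

By covered interest parity, F = S · (1+r_USD/2)^(2T) / (1+r_GBP/2)^(2T)
= 1.5386 × 1.082907 / 1.030601 = 1.5386 × 1.050753
F = 1.6167 USD per GBP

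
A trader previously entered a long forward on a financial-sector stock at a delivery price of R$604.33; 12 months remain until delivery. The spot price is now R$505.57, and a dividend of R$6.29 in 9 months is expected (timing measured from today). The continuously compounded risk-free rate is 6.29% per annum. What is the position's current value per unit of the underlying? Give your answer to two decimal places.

PV(remaining dividends) I = 6.29·e^(−0.0629·9/12) = 6.0002
Current forward F = (S − I)·e^(rT) = (505.57 − 6.0002)·e^(0.0629·12/12) = 499.5698 × 1.064920 = 532.0019
Value (long) = (F − K)·e^(−rT) = (532.0019 − 604.33) × 0.939037 = -67.9188
Value = -R$67.92

-R$67.92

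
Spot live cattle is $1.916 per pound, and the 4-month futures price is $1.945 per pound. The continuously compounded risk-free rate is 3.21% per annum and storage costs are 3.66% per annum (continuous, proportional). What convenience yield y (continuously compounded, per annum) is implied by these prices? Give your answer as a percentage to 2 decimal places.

2.36%

F = S·e^((r+u−y)T) ⇒ (r+u−y) = ln(F/S)/T
ln(1.945/1.916) = 0.015022; /T ⇒ 0.045066
y = r + u − ln(F/S)/T = 0.0321 + 0.0366 − 0.045066 = 0.023634
y = 2.36%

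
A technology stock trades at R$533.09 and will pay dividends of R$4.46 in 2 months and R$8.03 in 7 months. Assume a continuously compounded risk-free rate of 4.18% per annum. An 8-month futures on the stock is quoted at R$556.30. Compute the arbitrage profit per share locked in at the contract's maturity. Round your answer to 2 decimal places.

R$20.76 per share

PV(dividends) I = 4.46·e^(−0.0418·2/12) + 8.03·e^(−0.0418·7/12) = 12.2656
Fair futures F* = (S − I)·e^(rT) = (533.09 − 12.2656)·e^0.027867 = 520.8244 × 1.028259 = 535.5424
Market R$556.30 > fair 535.5424: forward overpriced → cash-and-carry (borrow at r, buy the stock and collect the dividends, short the forward).
Profit at T = |F_mkt − F*| = |556.30 − 535.5424| = R$20.76 per share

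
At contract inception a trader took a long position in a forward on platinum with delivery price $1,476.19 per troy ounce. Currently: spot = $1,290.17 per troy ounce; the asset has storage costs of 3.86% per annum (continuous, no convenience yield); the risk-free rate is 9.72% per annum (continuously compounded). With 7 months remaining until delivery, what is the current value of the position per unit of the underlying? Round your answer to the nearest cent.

Current fair forward for the remaining 7 months: F = S·e^((r + u)·T), (r + u) = 0.0972 + 0.0386 = 0.1358
F = 1290.17 · e^(0.1358 × 7/12) = 1290.17 × 1.08243883 = 1396.5301
Value of long forward = (F − K)·e^(−rT) = (1396.5301 − 1476.19) · e^(−0.0972·7/12)
= -79.6599 × 0.94487749 = -75.27

-$75.27 per troy ounce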